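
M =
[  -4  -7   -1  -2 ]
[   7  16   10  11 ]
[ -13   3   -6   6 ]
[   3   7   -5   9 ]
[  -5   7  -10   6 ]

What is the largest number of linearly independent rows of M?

4

Row reduce to echelon form.
R2 ← R2 + (7/4)·R1: [0, 15/4, 33/4, 15/2]
R3 ← R3 − (13/4)·R1: [0, 103/4, -11/4, 25/2]
R4 ← R4 + (3/4)·R1: [0, 7/4, -23/4, 15/2]
R5 ← R5 − (5/4)·R1: [0, 63/4, -35/4, 17/2]
R3 ← R3 − (103/15)·R2: [0, 0, -297/5, -39]
R4 ← R4 − (7/15)·R2: [0, 0, -48/5, 4]
R5 ← R5 − (21/5)·R2: [0, 0, -217/5, -23]
R4 ← R4 − (16/99)·R3: [0, 0, 0, 340/33]
R5 ← R5 − (217/297)·R3: [0, 0, 0, 544/99]
R5 ← R5 − (8/15)·R4: [0, 0, 0, 0]
Echelon form has 4 nonzero rows, so rank(M) = 4.
The rank gives the maximum number of linearly independent rows: 4.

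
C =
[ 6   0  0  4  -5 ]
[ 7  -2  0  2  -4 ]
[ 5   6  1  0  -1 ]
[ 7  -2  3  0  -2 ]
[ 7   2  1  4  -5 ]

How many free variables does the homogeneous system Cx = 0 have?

Row reduce to echelon form.
R2 ← R2 − (7/6)·R1: [0, -2, 0, -8/3, 11/6]
R3 ← R3 − (5/6)·R1: [0, 6, 1, -10/3, 19/6]
R4 ← R4 − (7/6)·R1: [0, -2, 3, -14/3, 23/6]
R5 ← R5 − (7/6)·R1: [0, 2, 1, -2/3, 5/6]
R3 ← R3 + (3)·R2: [0, 0, 1, -34/3, 26/3]
R4 ← R4 − R2: [0, 0, 3, -2, 2]
R5 ← R5 + R2: [0, 0, 1, -10/3, 8/3]
R4 ← R4 − (3)·R3: [0, 0, 0, 32, -24]
R5 ← R5 − R3: [0, 0, 0, 8, -6]
R5 ← R5 − (1/4)·R4: [0, 0, 0, 0, 0]
4 nonzero rows, so rank(C) = 4.
C has 5 columns; by rank–nullity, nullity = 5 − 4 = 1.

1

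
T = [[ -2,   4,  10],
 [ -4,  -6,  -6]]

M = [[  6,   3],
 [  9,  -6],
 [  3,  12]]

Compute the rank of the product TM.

First compute TM:
[[ 54,  90],
 [-96, -48]]
Now row reduce the product.
R2 ← R2 + (16/9)·R1: [0, 112]
2 nonzero rows, so rank(TM) = 2.

2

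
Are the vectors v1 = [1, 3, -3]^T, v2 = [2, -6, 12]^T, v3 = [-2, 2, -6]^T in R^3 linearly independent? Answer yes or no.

no

Form the matrix with these vectors as rows and row reduce.
R2 ← R2 − (2)·R1: [0, -12, 18]
R3 ← R3 + (2)·R1: [0, 8, -12]
R3 ← R3 + (2/3)·R2: [0, 0, 0]
2 nonzero rows, so the 3 vectors span a space of dimension 2.
Since 2 < 3, the vectors are linearly dependent.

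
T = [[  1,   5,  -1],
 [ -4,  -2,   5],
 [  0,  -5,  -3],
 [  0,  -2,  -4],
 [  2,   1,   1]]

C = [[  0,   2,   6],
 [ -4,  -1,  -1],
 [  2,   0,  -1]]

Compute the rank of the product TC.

First compute TC:
[[-22,  -3,   2],
 [ 18,  -6, -27],
 [ 14,   5,   8],
 [  0,   2,   6],
 [ -2,   3,  10]]
Now row reduce the product.
R2 ← R2 + (9/11)·R1: [0, -93/11, -279/11]
R3 ← R3 + (7/11)·R1: [0, 34/11, 102/11]
R5 ← R5 − (1/11)·R1: [0, 36/11, 108/11]
R3 ← R3 + (34/93)·R2: [0, 0, 0]
R4 ← R4 + (22/93)·R2: [0, 0, 0]
R5 ← R5 + (12/31)·R2: [0, 0, 0]
2 nonzero rows, so rank(TC) = 2.

2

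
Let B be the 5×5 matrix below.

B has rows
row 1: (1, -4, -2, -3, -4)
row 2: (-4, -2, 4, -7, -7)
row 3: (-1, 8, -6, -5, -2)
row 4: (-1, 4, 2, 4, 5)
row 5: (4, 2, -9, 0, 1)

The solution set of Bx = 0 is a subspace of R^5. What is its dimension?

Row reduce to echelon form.
R2 ← R2 + (4)·R1: [0, -18, -4, -19, -23]
R3 ← R3 + R1: [0, 4, -8, -8, -6]
R4 ← R4 + R1: [0, 0, 0, 1, 1]
R5 ← R5 − (4)·R1: [0, 18, -1, 12, 17]
R3 ← R3 + (2/9)·R2: [0, 0, -80/9, -110/9, -100/9]
R5 ← R5 + R2: [0, 0, -5, -7, -6]
R5 ← R5 − (9/16)·R3: [0, 0, 0, -1/8, 1/4]
R5 ← R5 + (1/8)·R4: [0, 0, 0, 0, 3/8]
5 nonzero rows, so rank(B) = 5.
B has 5 columns; by rank–nullity, nullity = 5 − 5 = 0.

0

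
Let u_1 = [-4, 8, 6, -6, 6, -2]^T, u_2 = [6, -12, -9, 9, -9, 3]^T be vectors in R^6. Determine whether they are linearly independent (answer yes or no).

Form the matrix with these vectors as rows and row reduce.
R2 ← R2 + (3/2)·R1: [0, 0, 0, 0, 0, 0]
1 nonzero row, so the 2 vectors span a space of dimension 1.
Since 1 < 2, the vectors are linearly dependent.

no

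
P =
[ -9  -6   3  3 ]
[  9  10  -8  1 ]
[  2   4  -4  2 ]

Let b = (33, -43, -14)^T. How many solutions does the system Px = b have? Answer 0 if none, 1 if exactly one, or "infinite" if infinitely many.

infinite

Row reduce the augmented matrix [P | b].
R2 ← R2 + R1: [0, 4, -5, 4, -10]
R3 ← R3 + (2/9)·R1: [0, 8/3, -10/3, 8/3, -20/3]
R3 ← R3 − (2/3)·R2: [0, 0, 0, 0, 0]
The echelon form has 2 nonzero rows, and every pivot lies in the first 4 columns, so rank(P) = rank([P|b]) = 2.
The system is consistent.
rank = 2 < 4 unknowns, so there are infinitely many solutions.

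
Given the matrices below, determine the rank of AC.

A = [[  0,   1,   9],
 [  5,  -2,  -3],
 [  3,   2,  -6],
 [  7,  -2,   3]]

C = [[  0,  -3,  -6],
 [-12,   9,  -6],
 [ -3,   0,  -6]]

First compute AC:
[[-39,   9, -60],
 [ 33, -33,   0],
 [ -6,   9,   6],
 [ 15, -39, -48]]
Now row reduce the product.
R2 ← R2 + (11/13)·R1: [0, -330/13, -660/13]
R3 ← R3 − (2/13)·R1: [0, 99/13, 198/13]
R4 ← R4 + (5/13)·R1: [0, -462/13, -924/13]
R3 ← R3 + (3/10)·R2: [0, 0, 0]
R4 ← R4 − (7/5)·R2: [0, 0, 0]
2 nonzero rows, so rank(AC) = 2.

2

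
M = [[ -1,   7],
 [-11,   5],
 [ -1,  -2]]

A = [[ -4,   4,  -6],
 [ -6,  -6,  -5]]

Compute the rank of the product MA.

2

First compute MA:
[[-38, -46, -29],
 [ 14, -74,  41],
 [ 16,   8,  16]]
Now row reduce the product.
R2 ← R2 + (7/19)·R1: [0, -1728/19, 576/19]
R3 ← R3 + (8/19)·R1: [0, -216/19, 72/19]
R3 ← R3 − (1/8)·R2: [0, 0, 0]
2 nonzero rows, so rank(MA) = 2.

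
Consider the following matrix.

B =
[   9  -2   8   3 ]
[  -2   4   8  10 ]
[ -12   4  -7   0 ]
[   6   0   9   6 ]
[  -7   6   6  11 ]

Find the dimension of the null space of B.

2

Row reduce to echelon form.
R2 ← R2 + (2/9)·R1: [0, 32/9, 88/9, 32/3]
R3 ← R3 + (4/3)·R1: [0, 4/3, 11/3, 4]
R4 ← R4 − (2/3)·R1: [0, 4/3, 11/3, 4]
R5 ← R5 + (7/9)·R1: [0, 40/9, 110/9, 40/3]
R3 ← R3 − (3/8)·R2: [0, 0, 0, 0]
R4 ← R4 − (3/8)·R2: [0, 0, 0, 0]
R5 ← R5 − (5/4)·R2: [0, 0, 0, 0]
2 nonzero rows, so rank(B) = 2.
B has 4 columns; by rank–nullity, nullity = 4 − 2 = 2.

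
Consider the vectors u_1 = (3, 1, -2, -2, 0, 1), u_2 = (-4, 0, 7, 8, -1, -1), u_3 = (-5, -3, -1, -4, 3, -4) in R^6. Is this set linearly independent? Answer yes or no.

yes

Form the matrix with these vectors as rows and row reduce.
R2 ← R2 + (4/3)·R1: [0, 4/3, 13/3, 16/3, -1, 1/3]
R3 ← R3 + (5/3)·R1: [0, -4/3, -13/3, -22/3, 3, -7/3]
R3 ← R3 + R2: [0, 0, 0, -2, 2, -2]
3 nonzero rows, so the 3 vectors span a space of dimension 3.
Since 3 = 3, the vectors are linearly independent.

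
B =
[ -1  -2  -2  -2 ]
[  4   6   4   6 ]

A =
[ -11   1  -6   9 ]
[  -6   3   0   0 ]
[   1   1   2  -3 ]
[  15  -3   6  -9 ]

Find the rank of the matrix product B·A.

First compute BA:
[[ -9,  -3, -10,  15],
 [ 14,   8,  20, -30]]
Now row reduce the product.
R2 ← R2 + (14/9)·R1: [0, 10/3, 40/9, -20/3]
2 nonzero rows, so rank(BA) = 2.

2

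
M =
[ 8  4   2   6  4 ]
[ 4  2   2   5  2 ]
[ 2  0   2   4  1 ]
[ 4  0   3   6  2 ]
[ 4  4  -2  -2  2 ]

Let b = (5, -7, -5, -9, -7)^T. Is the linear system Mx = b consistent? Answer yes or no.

no

Row reduce the augmented matrix [M | b].
R2 ← R2 − (1/2)·R1: [0, 0, 1, 2, 0, -19/2]
R3 ← R3 − (1/4)·R1: [0, -1, 3/2, 5/2, 0, -25/4]
R4 ← R4 − (1/2)·R1: [0, -2, 2, 3, 0, -23/2]
R5 ← R5 − (1/2)·R1: [0, 2, -3, -5, 0, -19/2]
Swap R2 ↔ R3
R4 ← R4 − (2)·R2: [0, 0, -1, -2, 0, 1]
R5 ← R5 + (2)·R2: [0, 0, 0, 0, 0, -22]
R4 ← R4 + R3: [0, 0, 0, 0, 0, -17/2]
R5 ← R5 − (44/17)·R4: [0, 0, 0, 0, 0, 0]
The echelon form has 4 nonzero rows; the last pivot sits in the augmented column, so rank(M) = 3 but rank([M|b]) = 4.
Since the ranks differ, the system is inconsistent.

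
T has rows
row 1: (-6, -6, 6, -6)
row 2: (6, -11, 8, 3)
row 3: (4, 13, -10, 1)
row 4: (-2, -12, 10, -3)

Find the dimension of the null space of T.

Row reduce to echelon form.
R2 ← R2 + R1: [0, -17, 14, -3]
R3 ← R3 + (2/3)·R1: [0, 9, -6, -3]
R4 ← R4 − (1/3)·R1: [0, -10, 8, -1]
R3 ← R3 + (9/17)·R2: [0, 0, 24/17, -78/17]
R4 ← R4 − (10/17)·R2: [0, 0, -4/17, 13/17]
R4 ← R4 + (1/6)·R3: [0, 0, 0, 0]
3 nonzero rows, so rank(T) = 3.
T has 4 columns; by rank–nullity, nullity = 4 − 3 = 1.

1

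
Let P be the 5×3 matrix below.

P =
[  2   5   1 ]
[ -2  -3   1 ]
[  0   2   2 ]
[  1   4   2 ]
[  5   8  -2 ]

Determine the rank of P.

Row reduce to echelon form.
R2 ← R2 + R1: [0, 2, 2]
R4 ← R4 − (1/2)·R1: [0, 3/2, 3/2]
R5 ← R5 − (5/2)·R1: [0, -9/2, -9/2]
R3 ← R3 − R2: [0, 0, 0]
R4 ← R4 − (3/4)·R2: [0, 0, 0]
R5 ← R5 + (9/4)·R2: [0, 0, 0]
Echelon form has 2 nonzero rows, so rank(P) = 2.

2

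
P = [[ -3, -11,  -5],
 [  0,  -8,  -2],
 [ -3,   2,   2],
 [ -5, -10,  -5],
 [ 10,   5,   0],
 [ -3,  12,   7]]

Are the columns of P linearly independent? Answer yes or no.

yes

Row reduce P to echelon form.
R3 ← R3 − R1: [0, 13, 7]
R4 ← R4 − (5/3)·R1: [0, 25/3, 10/3]
R5 ← R5 + (10/3)·R1: [0, -95/3, -50/3]
R6 ← R6 − R1: [0, 23, 12]
R3 ← R3 + (13/8)·R2: [0, 0, 15/4]
R4 ← R4 + (25/24)·R2: [0, 0, 5/4]
R5 ← R5 − (95/24)·R2: [0, 0, -35/4]
R6 ← R6 + (23/8)·R2: [0, 0, 25/4]
R4 ← R4 − (1/3)·R3: [0, 0, 0]
R5 ← R5 + (7/3)·R3: [0, 0, 0]
R6 ← R6 − (5/3)·R3: [0, 0, 0]
3 pivots among 3 columns.
Every column is a pivot column, so the columns are linearly independent.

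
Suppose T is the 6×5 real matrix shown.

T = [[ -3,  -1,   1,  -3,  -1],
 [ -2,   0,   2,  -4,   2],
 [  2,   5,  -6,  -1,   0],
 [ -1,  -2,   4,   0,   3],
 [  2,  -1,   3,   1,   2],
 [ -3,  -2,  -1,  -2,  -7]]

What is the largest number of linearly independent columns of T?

4

Row reduce to echelon form.
R2 ← R2 − (2/3)·R1: [0, 2/3, 4/3, -2, 8/3]
R3 ← R3 + (2/3)·R1: [0, 13/3, -16/3, -3, -2/3]
R4 ← R4 − (1/3)·R1: [0, -5/3, 11/3, 1, 10/3]
R5 ← R5 + (2/3)·R1: [0, -5/3, 11/3, -1, 4/3]
R6 ← R6 − R1: [0, -1, -2, 1, -6]
R3 ← R3 − (13/2)·R2: [0, 0, -14, 10, -18]
R4 ← R4 + (5/2)·R2: [0, 0, 7, -4, 10]
R5 ← R5 + (5/2)·R2: [0, 0, 7, -6, 8]
R6 ← R6 + (3/2)·R2: [0, 0, 0, -2, -2]
R4 ← R4 + (1/2)·R3: [0, 0, 0, 1, 1]
R5 ← R5 + (1/2)·R3: [0, 0, 0, -1, -1]
R5 ← R5 + R4: [0, 0, 0, 0, 0]
R6 ← R6 + (2)·R4: [0, 0, 0, 0, 0]
Echelon form has 4 nonzero rows, so rank(T) = 4.
The rank gives the maximum number of linearly independent columns: 4.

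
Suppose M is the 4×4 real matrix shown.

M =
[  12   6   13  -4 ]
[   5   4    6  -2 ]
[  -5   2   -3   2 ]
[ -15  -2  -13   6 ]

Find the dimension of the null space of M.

1

Row reduce to echelon form.
R2 ← R2 − (5/12)·R1: [0, 3/2, 7/12, -1/3]
R3 ← R3 + (5/12)·R1: [0, 9/2, 29/12, 1/3]
R4 ← R4 + (5/4)·R1: [0, 11/2, 13/4, 1]
R3 ← R3 − (3)·R2: [0, 0, 2/3, 4/3]
R4 ← R4 − (11/3)·R2: [0, 0, 10/9, 20/9]
R4 ← R4 − (5/3)·R3: [0, 0, 0, 0]
3 nonzero rows, so rank(M) = 3.
M has 4 columns; by rank–nullity, nullity = 4 − 3 = 1.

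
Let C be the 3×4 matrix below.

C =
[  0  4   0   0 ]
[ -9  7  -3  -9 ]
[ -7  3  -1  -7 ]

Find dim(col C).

3

Row reduce to echelon form.
Swap R1 ↔ R2
R3 ← R3 − (7/9)·R1: [0, -22/9, 4/3, 0]
R3 ← R3 + (11/18)·R2: [0, 0, 4/3, 0]
Echelon form has 3 nonzero rows, so rank(C) = 3.
The column space has dimension equal to the rank: 3.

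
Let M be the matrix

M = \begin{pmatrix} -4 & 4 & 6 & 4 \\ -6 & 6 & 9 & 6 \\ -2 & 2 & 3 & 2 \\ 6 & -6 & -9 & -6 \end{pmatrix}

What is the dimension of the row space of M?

Row reduce to echelon form.
R2 ← R2 − (3/2)·R1: [0, 0, 0, 0]
R3 ← R3 − (1/2)·R1: [0, 0, 0, 0]
R4 ← R4 + (3/2)·R1: [0, 0, 0, 0]
Echelon form has 1 nonzero row, so rank(M) = 1.
The row space has dimension equal to the rank: 1.

1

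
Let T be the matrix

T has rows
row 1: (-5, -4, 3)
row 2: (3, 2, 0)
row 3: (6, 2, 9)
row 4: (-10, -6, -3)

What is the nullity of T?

1

Row reduce to echelon form.
R2 ← R2 + (3/5)·R1: [0, -2/5, 9/5]
R3 ← R3 + (6/5)·R1: [0, -14/5, 63/5]
R4 ← R4 − (2)·R1: [0, 2, -9]
R3 ← R3 − (7)·R2: [0, 0, 0]
R4 ← R4 + (5)·R2: [0, 0, 0]
2 nonzero rows, so rank(T) = 2.
T has 3 columns; by rank–nullity, nullity = 3 − 2 = 1.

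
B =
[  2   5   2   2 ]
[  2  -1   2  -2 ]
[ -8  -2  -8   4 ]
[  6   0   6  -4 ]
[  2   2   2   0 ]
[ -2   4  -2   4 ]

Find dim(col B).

Row reduce to echelon form.
R2 ← R2 − R1: [0, -6, 0, -4]
R3 ← R3 + (4)·R1: [0, 18, 0, 12]
R4 ← R4 − (3)·R1: [0, -15, 0, -10]
R5 ← R5 − R1: [0, -3, 0, -2]
R6 ← R6 + R1: [0, 9, 0, 6]
R3 ← R3 + (3)·R2: [0, 0, 0, 0]
R4 ← R4 − (5/2)·R2: [0, 0, 0, 0]
R5 ← R5 − (1/2)·R2: [0, 0, 0, 0]
R6 ← R6 + (3/2)·R2: [0, 0, 0, 0]
Echelon form has 2 nonzero rows, so rank(B) = 2.
The column space has dimension equal to the rank: 2.

2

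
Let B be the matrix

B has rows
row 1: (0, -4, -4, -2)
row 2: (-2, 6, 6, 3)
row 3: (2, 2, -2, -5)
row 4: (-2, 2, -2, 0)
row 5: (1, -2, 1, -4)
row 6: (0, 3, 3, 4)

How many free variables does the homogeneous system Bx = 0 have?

Row reduce to echelon form.
Swap R1 ↔ R2
R3 ← R3 + R1: [0, 8, 4, -2]
R4 ← R4 − R1: [0, -4, -8, -3]
R5 ← R5 + (1/2)·R1: [0, 1, 4, -5/2]
R3 ← R3 + (2)·R2: [0, 0, -4, -6]
R4 ← R4 − R2: [0, 0, -4, -1]
R5 ← R5 + (1/4)·R2: [0, 0, 3, -3]
R6 ← R6 + (3/4)·R2: [0, 0, 0, 5/2]
R4 ← R4 − R3: [0, 0, 0, 5]
R5 ← R5 + (3/4)·R3: [0, 0, 0, -15/2]
R5 ← R5 + (3/2)·R4: [0, 0, 0, 0]
R6 ← R6 − (1/2)·R4: [0, 0, 0, 0]
4 nonzero rows, so rank(B) = 4.
B has 4 columns; by rank–nullity, nullity = 4 − 4 = 0.

0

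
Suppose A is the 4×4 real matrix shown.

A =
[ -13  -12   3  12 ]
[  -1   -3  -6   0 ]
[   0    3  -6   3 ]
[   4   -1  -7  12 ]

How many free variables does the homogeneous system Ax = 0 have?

Row reduce to echelon form.
R2 ← R2 − (1/13)·R1: [0, -27/13, -81/13, -12/13]
R4 ← R4 + (4/13)·R1: [0, -61/13, -79/13, 204/13]
R3 ← R3 + (13/9)·R2: [0, 0, -15, 5/3]
R4 ← R4 − (61/27)·R2: [0, 0, 8, 160/9]
R4 ← R4 + (8/15)·R3: [0, 0, 0, 56/3]
4 nonzero rows, so rank(A) = 4.
A has 4 columns; by rank–nullity, nullity = 4 − 4 = 0.

0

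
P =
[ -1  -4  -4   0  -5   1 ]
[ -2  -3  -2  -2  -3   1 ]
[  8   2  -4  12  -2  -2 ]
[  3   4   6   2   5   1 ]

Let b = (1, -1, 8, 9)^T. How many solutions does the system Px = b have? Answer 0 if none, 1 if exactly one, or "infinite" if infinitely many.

0

Row reduce the augmented matrix [P | b].
R2 ← R2 − (2)·R1: [0, 5, 6, -2, 7, -1, -3]
R3 ← R3 + (8)·R1: [0, -30, -36, 12, -42, 6, 16]
R4 ← R4 + (3)·R1: [0, -8, -6, 2, -10, 4, 12]
R3 ← R3 + (6)·R2: [0, 0, 0, 0, 0, 0, -2]
R4 ← R4 + (8/5)·R2: [0, 0, 18/5, -6/5, 6/5, 12/5, 36/5]
Swap R3 ↔ R4
The echelon form has 4 nonzero rows; the last pivot sits in the augmented column, so rank(P) = 3 but rank([P|b]) = 4.
Since the ranks differ, the system is inconsistent.
It has no solutions.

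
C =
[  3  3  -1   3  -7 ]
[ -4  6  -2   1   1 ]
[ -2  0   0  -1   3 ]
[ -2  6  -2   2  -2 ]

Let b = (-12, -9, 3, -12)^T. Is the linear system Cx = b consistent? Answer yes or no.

yes

Row reduce the augmented matrix [C | b].
R2 ← R2 + (4/3)·R1: [0, 10, -10/3, 5, -25/3, -25]
R3 ← R3 + (2/3)·R1: [0, 2, -2/3, 1, -5/3, -5]
R4 ← R4 + (2/3)·R1: [0, 8, -8/3, 4, -20/3, -20]
R3 ← R3 − (1/5)·R2: [0, 0, 0, 0, 0, 0]
R4 ← R4 − (4/5)·R2: [0, 0, 0, 0, 0, 0]
The echelon form has 2 nonzero rows, and every pivot lies in the first 5 columns, so rank(C) = rank([C|b]) = 2.
The system is consistent.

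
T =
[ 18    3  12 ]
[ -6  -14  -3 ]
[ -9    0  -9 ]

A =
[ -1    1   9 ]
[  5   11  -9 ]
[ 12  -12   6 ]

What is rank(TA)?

First compute TA:
[[141, -93, 207],
 [-100, -124,  54],
 [-99,  99, -135]]
Now row reduce the product.
R2 ← R2 + (100/141)·R1: [0, -8928/47, 9438/47]
R3 ← R3 + (33/47)·R1: [0, 1584/47, 486/47]
R3 ← R3 + (11/62)·R2: [0, 0, 1425/31]
3 nonzero rows, so rank(TA) = 3.

3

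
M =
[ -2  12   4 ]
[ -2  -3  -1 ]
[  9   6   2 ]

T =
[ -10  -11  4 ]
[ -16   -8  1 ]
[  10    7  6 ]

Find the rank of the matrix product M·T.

First compute MT:
[[-132, -46,  28],
 [ 58,  39, -17],
 [-166, -133,  54]]
Now row reduce the product.
R2 ← R2 + (29/66)·R1: [0, 620/33, -155/33]
R3 ← R3 − (83/66)·R1: [0, -2480/33, 620/33]
R3 ← R3 + (4)·R2: [0, 0, 0]
2 nonzero rows, so rank(MT) = 2.

2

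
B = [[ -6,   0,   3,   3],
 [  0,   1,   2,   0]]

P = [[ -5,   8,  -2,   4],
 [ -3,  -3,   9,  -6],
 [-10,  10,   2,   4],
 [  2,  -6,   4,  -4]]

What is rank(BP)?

First compute BP:
[[  6, -36,  30, -24],
 [-23,  17,  13,   2]]
Now row reduce the product.
R2 ← R2 + (23/6)·R1: [0, -121, 128, -90]
2 nonzero rows, so rank(BP) = 2.

2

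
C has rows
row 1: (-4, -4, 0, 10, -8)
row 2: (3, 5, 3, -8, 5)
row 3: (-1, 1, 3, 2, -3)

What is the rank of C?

Row reduce to echelon form.
R2 ← R2 + (3/4)·R1: [0, 2, 3, -1/2, -1]
R3 ← R3 − (1/4)·R1: [0, 2, 3, -1/2, -1]
R3 ← R3 − R2: [0, 0, 0, 0, 0]
Echelon form has 2 nonzero rows, so rank(C) = 2.

2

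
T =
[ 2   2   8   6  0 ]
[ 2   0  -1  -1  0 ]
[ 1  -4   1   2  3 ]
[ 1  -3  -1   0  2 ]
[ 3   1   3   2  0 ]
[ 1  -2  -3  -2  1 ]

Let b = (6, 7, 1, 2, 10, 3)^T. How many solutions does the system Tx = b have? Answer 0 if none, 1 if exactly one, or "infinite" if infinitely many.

Row reduce the augmented matrix [T | b].
R2 ← R2 − R1: [0, -2, -9, -7, 0, 1]
R3 ← R3 − (1/2)·R1: [0, -5, -3, -1, 3, -2]
R4 ← R4 − (1/2)·R1: [0, -4, -5, -3, 2, -1]
R5 ← R5 − (3/2)·R1: [0, -2, -9, -7, 0, 1]
R6 ← R6 − (1/2)·R1: [0, -3, -7, -5, 1, 0]
R3 ← R3 − (5/2)·R2: [0, 0, 39/2, 33/2, 3, -9/2]
R4 ← R4 − (2)·R2: [0, 0, 13, 11, 2, -3]
R5 ← R5 − R2: [0, 0, 0, 0, 0, 0]
R6 ← R6 − (3/2)·R2: [0, 0, 13/2, 11/2, 1, -3/2]
R4 ← R4 − (2/3)·R3: [0, 0, 0, 0, 0, 0]
R6 ← R6 − (1/3)·R3: [0, 0, 0, 0, 0, 0]
The echelon form has 3 nonzero rows, and every pivot lies in the first 5 columns, so rank(T) = rank([T|b]) = 3.
The system is consistent.
rank = 3 < 5 unknowns, so there are infinitely many solutions.

infinite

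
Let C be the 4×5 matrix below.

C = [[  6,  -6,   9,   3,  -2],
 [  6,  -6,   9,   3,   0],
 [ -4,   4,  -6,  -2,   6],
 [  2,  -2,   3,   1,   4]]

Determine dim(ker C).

Row reduce to echelon form.
R2 ← R2 − R1: [0, 0, 0, 0, 2]
R3 ← R3 + (2/3)·R1: [0, 0, 0, 0, 14/3]
R4 ← R4 − (1/3)·R1: [0, 0, 0, 0, 14/3]
R3 ← R3 − (7/3)·R2: [0, 0, 0, 0, 0]
R4 ← R4 − (7/3)·R2: [0, 0, 0, 0, 0]
2 nonzero rows, so rank(C) = 2.
C has 5 columns; by rank–nullity, nullity = 5 − 2 = 3.

3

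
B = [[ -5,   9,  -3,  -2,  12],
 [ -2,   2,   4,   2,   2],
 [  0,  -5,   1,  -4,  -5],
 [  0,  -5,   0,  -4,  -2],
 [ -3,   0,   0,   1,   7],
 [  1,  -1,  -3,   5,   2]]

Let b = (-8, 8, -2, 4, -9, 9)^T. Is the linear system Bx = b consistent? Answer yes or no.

Row reduce the augmented matrix [B | b].
R2 ← R2 − (2/5)·R1: [0, -8/5, 26/5, 14/5, -14/5, 56/5]
R5 ← R5 − (3/5)·R1: [0, -27/5, 9/5, 11/5, -1/5, -21/5]
R6 ← R6 + (1/5)·R1: [0, 4/5, -18/5, 23/5, 22/5, 37/5]
R3 ← R3 − (25/8)·R2: [0, 0, -61/4, -51/4, 15/4, -37]
R4 ← R4 − (25/8)·R2: [0, 0, -65/4, -51/4, 27/4, -31]
R5 ← R5 − (27/8)·R2: [0, 0, -63/4, -29/4, 37/4, -42]
R6 ← R6 + (1/2)·R2: [0, 0, -1, 6, 3, 13]
R4 ← R4 − (65/61)·R3: [0, 0, 0, 51/61, 168/61, 514/61]
R5 ← R5 − (63/61)·R3: [0, 0, 0, 361/61, 328/61, -231/61]
R6 ← R6 − (4/61)·R3: [0, 0, 0, 417/61, 168/61, 941/61]
R5 ← R5 − (361/51)·R4: [0, 0, 0, 0, -240/17, -3235/51]
R6 ← R6 − (139/17)·R4: [0, 0, 0, 0, -336/17, -909/17]
R6 ← R6 − (7/5)·R5: [0, 0, 0, 0, 0, 106/3]
The echelon form has 6 nonzero rows; the last pivot sits in the augmented column, so rank(B) = 5 but rank([B|b]) = 6.
Since the ranks differ, the system is inconsistent.

no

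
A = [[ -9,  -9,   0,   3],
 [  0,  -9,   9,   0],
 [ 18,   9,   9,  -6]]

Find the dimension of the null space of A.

Row reduce to echelon form.
R3 ← R3 + (2)·R1: [0, -9, 9, 0]
R3 ← R3 − R2: [0, 0, 0, 0]
2 nonzero rows, so rank(A) = 2.
A has 4 columns; by rank–nullity, nullity = 4 − 2 = 2.

2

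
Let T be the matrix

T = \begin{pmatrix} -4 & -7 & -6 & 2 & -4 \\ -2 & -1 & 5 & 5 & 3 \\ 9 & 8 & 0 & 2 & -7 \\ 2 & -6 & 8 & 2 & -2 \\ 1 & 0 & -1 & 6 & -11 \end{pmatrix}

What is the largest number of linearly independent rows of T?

5

Row reduce to echelon form.
R2 ← R2 − (1/2)·R1: [0, 5/2, 8, 4, 5]
R3 ← R3 + (9/4)·R1: [0, -31/4, -27/2, 13/2, -16]
R4 ← R4 + (1/2)·R1: [0, -19/2, 5, 3, -4]
R5 ← R5 + (1/4)·R1: [0, -7/4, -5/2, 13/2, -12]
R3 ← R3 + (31/10)·R2: [0, 0, 113/10, 189/10, -1/2]
R4 ← R4 + (19/5)·R2: [0, 0, 177/5, 91/5, 15]
R5 ← R5 + (7/10)·R2: [0, 0, 31/10, 93/10, -17/2]
R4 ← R4 − (354/113)·R3: [0, 0, 0, -4634/113, 1872/113]
R5 ← R5 − (31/113)·R3: [0, 0, 0, 465/113, -945/113]
R5 ← R5 + (465/4634)·R4: [0, 0, 0, 0, -15525/2317]
Echelon form has 5 nonzero rows, so rank(T) = 5.
The rank gives the maximum number of linearly independent rows: 5.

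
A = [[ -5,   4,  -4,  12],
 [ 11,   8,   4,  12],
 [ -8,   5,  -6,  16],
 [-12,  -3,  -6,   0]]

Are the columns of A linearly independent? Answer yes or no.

no

Row reduce A to echelon form.
R2 ← R2 + (11/5)·R1: [0, 84/5, -24/5, 192/5]
R3 ← R3 − (8/5)·R1: [0, -7/5, 2/5, -16/5]
R4 ← R4 − (12/5)·R1: [0, -63/5, 18/5, -144/5]
R3 ← R3 + (1/12)·R2: [0, 0, 0, 0]
R4 ← R4 + (3/4)·R2: [0, 0, 0, 0]
2 pivots among 4 columns.
Only 2 < 4 pivot columns, so the columns are linearly dependent.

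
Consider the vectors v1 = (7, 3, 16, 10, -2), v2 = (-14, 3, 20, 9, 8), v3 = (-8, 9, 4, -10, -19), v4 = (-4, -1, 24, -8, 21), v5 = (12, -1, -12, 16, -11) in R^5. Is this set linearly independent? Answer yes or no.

Form the matrix with these vectors as rows and row reduce.
R2 ← R2 + (2)·R1: [0, 9, 52, 29, 4]
R3 ← R3 + (8/7)·R1: [0, 87/7, 156/7, 10/7, -149/7]
R4 ← R4 + (4/7)·R1: [0, 5/7, 232/7, -16/7, 139/7]
R5 ← R5 − (12/7)·R1: [0, -43/7, -276/7, -8/7, -53/7]
R3 ← R3 − (29/21)·R2: [0, 0, -1040/21, -811/21, -563/21]
R4 ← R4 − (5/63)·R2: [0, 0, 1828/63, -289/63, 1231/63]
R5 ← R5 + (43/63)·R2: [0, 0, -248/63, 1175/63, -305/63]
R4 ← R4 + (457/780)·R3: [0, 0, 0, -21227/780, 2989/780]
R5 ← R5 − (31/390)·R3: [0, 0, 0, 8471/390, -1057/390]
R5 ← R5 + (16942/21227)·R4: [0, 0, 0, 0, 7392/21227]
5 nonzero rows, so the 5 vectors span a space of dimension 5.
Since 5 = 5, the vectors are linearly independent.

yes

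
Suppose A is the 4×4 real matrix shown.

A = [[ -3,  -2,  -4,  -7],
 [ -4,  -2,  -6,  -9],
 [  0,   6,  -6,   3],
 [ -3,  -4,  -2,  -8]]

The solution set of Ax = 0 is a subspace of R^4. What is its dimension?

Row reduce to echelon form.
R2 ← R2 − (4/3)·R1: [0, 2/3, -2/3, 1/3]
R4 ← R4 − R1: [0, -2, 2, -1]
R3 ← R3 − (9)·R2: [0, 0, 0, 0]
R4 ← R4 + (3)·R2: [0, 0, 0, 0]
2 nonzero rows, so rank(A) = 2.
A has 4 columns; by rank–nullity, nullity = 4 − 2 = 2.

2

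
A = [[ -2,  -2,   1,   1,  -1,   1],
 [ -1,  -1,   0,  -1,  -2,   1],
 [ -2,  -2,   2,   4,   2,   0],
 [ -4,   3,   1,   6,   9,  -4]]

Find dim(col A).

3

Row reduce to echelon form.
R2 ← R2 − (1/2)·R1: [0, 0, -1/2, -3/2, -3/2, 1/2]
R3 ← R3 − R1: [0, 0, 1, 3, 3, -1]
R4 ← R4 − (2)·R1: [0, 7, -1, 4, 11, -6]
Swap R2 ↔ R4
R4 ← R4 + (1/2)·R3: [0, 0, 0, 0, 0, 0]
Echelon form has 3 nonzero rows, so rank(A) = 3.
The column space has dimension equal to the rank: 3.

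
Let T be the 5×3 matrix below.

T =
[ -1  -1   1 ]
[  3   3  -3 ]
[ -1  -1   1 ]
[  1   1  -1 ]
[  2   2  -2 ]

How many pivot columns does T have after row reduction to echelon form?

1

Row reduce to echelon form.
R2 ← R2 + (3)·R1: [0, 0, 0]
R3 ← R3 − R1: [0, 0, 0]
R4 ← R4 + R1: [0, 0, 0]
R5 ← R5 + (2)·R1: [0, 0, 0]
Echelon form has 1 nonzero row, so rank(T) = 1.
Each nonzero row contributes one pivot column: 1 pivot columns.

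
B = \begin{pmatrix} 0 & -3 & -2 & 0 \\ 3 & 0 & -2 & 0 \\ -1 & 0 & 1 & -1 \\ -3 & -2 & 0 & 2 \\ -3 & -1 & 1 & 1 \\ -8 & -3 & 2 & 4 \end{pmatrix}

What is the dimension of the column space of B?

3

Row reduce to echelon form.
Swap R1 ↔ R2
R3 ← R3 + (1/3)·R1: [0, 0, 1/3, -1]
R4 ← R4 + R1: [0, -2, -2, 2]
R5 ← R5 + R1: [0, -1, -1, 1]
R6 ← R6 + (8/3)·R1: [0, -3, -10/3, 4]
R4 ← R4 − (2/3)·R2: [0, 0, -2/3, 2]
R5 ← R5 − (1/3)·R2: [0, 0, -1/3, 1]
R6 ← R6 − R2: [0, 0, -4/3, 4]
R4 ← R4 + (2)·R3: [0, 0, 0, 0]
R5 ← R5 + R3: [0, 0, 0, 0]
R6 ← R6 + (4)·R3: [0, 0, 0, 0]
Echelon form has 3 nonzero rows, so rank(B) = 3.
The column space has dimension equal to the rank: 3.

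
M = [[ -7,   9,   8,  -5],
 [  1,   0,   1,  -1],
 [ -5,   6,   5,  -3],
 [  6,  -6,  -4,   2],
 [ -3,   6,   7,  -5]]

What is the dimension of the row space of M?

Row reduce to echelon form.
R2 ← R2 + (1/7)·R1: [0, 9/7, 15/7, -12/7]
R3 ← R3 − (5/7)·R1: [0, -3/7, -5/7, 4/7]
R4 ← R4 + (6/7)·R1: [0, 12/7, 20/7, -16/7]
R5 ← R5 − (3/7)·R1: [0, 15/7, 25/7, -20/7]
R3 ← R3 + (1/3)·R2: [0, 0, 0, 0]
R4 ← R4 − (4/3)·R2: [0, 0, 0, 0]
R5 ← R5 − (5/3)·R2: [0, 0, 0, 0]
Echelon form has 2 nonzero rows, so rank(M) = 2.
The row space has dimension equal to the rank: 2.

2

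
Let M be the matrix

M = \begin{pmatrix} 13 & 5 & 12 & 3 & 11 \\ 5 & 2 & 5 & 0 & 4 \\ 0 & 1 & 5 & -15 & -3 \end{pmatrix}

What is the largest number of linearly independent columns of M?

2

Row reduce to echelon form.
R2 ← R2 − (5/13)·R1: [0, 1/13, 5/13, -15/13, -3/13]
R3 ← R3 − (13)·R2: [0, 0, 0, 0, 0]
Echelon form has 2 nonzero rows, so rank(M) = 2.
The rank gives the maximum number of linearly independent columns: 2.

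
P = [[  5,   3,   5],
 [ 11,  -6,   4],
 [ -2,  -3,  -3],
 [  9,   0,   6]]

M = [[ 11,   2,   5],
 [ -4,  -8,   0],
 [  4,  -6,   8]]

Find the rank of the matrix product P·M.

First compute PM:
[[ 63, -44,  65],
 [161,  46,  87],
 [-22,  38, -34],
 [123, -18,  93]]
Now row reduce the product.
R2 ← R2 − (23/9)·R1: [0, 1426/9, -712/9]
R3 ← R3 + (22/63)·R1: [0, 1426/63, -712/63]
R4 ← R4 − (41/21)·R1: [0, 1426/21, -712/21]
R3 ← R3 − (1/7)·R2: [0, 0, 0]
R4 ← R4 − (3/7)·R2: [0, 0, 0]
2 nonzero rows, so rank(PM) = 2.

2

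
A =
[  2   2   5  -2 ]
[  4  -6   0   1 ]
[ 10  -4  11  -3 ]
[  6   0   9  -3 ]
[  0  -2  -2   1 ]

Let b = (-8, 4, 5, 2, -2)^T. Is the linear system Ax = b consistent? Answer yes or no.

no

Row reduce the augmented matrix [A | b].
R2 ← R2 − (2)·R1: [0, -10, -10, 5, 20]
R3 ← R3 − (5)·R1: [0, -14, -14, 7, 45]
R4 ← R4 − (3)·R1: [0, -6, -6, 3, 26]
R3 ← R3 − (7/5)·R2: [0, 0, 0, 0, 17]
R4 ← R4 − (3/5)·R2: [0, 0, 0, 0, 14]
R5 ← R5 − (1/5)·R2: [0, 0, 0, 0, -6]
R4 ← R4 − (14/17)·R3: [0, 0, 0, 0, 0]
R5 ← R5 + (6/17)·R3: [0, 0, 0, 0, 0]
The echelon form has 3 nonzero rows; the last pivot sits in the augmented column, so rank(A) = 2 but rank([A|b]) = 3.
Since the ranks differ, the system is inconsistent.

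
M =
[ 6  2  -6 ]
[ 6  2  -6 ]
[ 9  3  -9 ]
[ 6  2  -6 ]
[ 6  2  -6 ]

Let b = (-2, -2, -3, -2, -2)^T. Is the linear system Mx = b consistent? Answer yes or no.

Row reduce the augmented matrix [M | b].
R2 ← R2 − R1: [0, 0, 0, 0]
R3 ← R3 − (3/2)·R1: [0, 0, 0, 0]
R4 ← R4 − R1: [0, 0, 0, 0]
R5 ← R5 − R1: [0, 0, 0, 0]
The echelon form has 1 nonzero rows, and every pivot lies in the first 3 columns, so rank(M) = rank([M|b]) = 1.
The system is consistent.

yes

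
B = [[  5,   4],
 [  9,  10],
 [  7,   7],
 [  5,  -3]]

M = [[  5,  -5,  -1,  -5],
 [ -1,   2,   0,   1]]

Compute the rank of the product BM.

2

First compute BM:
[[ 21, -17,  -5, -21],
 [ 35, -25,  -9, -35],
 [ 28, -21,  -7, -28],
 [ 28, -31,  -5, -28]]
Now row reduce the product.
R2 ← R2 − (5/3)·R1: [0, 10/3, -2/3, 0]
R3 ← R3 − (4/3)·R1: [0, 5/3, -1/3, 0]
R4 ← R4 − (4/3)·R1: [0, -25/3, 5/3, 0]
R3 ← R3 − (1/2)·R2: [0, 0, 0, 0]
R4 ← R4 + (5/2)·R2: [0, 0, 0, 0]
2 nonzero rows, so rank(BM) = 2.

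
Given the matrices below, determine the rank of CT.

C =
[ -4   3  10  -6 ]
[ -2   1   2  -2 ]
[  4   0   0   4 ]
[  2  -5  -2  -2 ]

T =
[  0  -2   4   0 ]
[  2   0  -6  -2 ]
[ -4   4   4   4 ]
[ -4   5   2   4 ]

2

First compute CT:
[[-10,  18,  -6,  10],
 [  2,   2, -10,  -2],
 [-16,  12,  24,  16],
 [  6, -22,  26,  -6]]
Now row reduce the product.
R2 ← R2 + (1/5)·R1: [0, 28/5, -56/5, 0]
R3 ← R3 − (8/5)·R1: [0, -84/5, 168/5, 0]
R4 ← R4 + (3/5)·R1: [0, -56/5, 112/5, 0]
R3 ← R3 + (3)·R2: [0, 0, 0, 0]
R4 ← R4 + (2)·R2: [0, 0, 0, 0]
2 nonzero rows, so rank(CT) = 2.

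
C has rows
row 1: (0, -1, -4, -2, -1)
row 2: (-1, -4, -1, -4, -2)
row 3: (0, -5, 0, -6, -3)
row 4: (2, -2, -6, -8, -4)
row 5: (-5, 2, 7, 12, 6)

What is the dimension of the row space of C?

Row reduce to echelon form.
Swap R1 ↔ R2
R4 ← R4 + (2)·R1: [0, -10, -8, -16, -8]
R5 ← R5 − (5)·R1: [0, 22, 12, 32, 16]
R3 ← R3 − (5)·R2: [0, 0, 20, 4, 2]
R4 ← R4 − (10)·R2: [0, 0, 32, 4, 2]
R5 ← R5 + (22)·R2: [0, 0, -76, -12, -6]
R4 ← R4 − (8/5)·R3: [0, 0, 0, -12/5, -6/5]
R5 ← R5 + (19/5)·R3: [0, 0, 0, 16/5, 8/5]
R5 ← R5 + (4/3)·R4: [0, 0, 0, 0, 0]
Echelon form has 4 nonzero rows, so rank(C) = 4.
The row space has dimension equal to the rank: 4.

4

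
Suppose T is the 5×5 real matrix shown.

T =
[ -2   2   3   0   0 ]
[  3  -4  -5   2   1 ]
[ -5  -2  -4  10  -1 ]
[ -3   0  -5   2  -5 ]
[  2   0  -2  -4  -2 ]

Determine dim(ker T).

Row reduce to echelon form.
R2 ← R2 + (3/2)·R1: [0, -1, -1/2, 2, 1]
R3 ← R3 − (5/2)·R1: [0, -7, -23/2, 10, -1]
R4 ← R4 − (3/2)·R1: [0, -3, -19/2, 2, -5]
R5 ← R5 + R1: [0, 2, 1, -4, -2]
R3 ← R3 − (7)·R2: [0, 0, -8, -4, -8]
R4 ← R4 − (3)·R2: [0, 0, -8, -4, -8]
R5 ← R5 + (2)·R2: [0, 0, 0, 0, 0]
R4 ← R4 − R3: [0, 0, 0, 0, 0]
3 nonzero rows, so rank(T) = 3.
T has 5 columns; by rank–nullity, nullity = 5 − 3 = 2.

2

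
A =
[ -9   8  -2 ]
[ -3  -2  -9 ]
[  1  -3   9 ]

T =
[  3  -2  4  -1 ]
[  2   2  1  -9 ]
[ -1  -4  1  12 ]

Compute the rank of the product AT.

First compute AT:
[[ -9,  42, -30, -87],
 [ -4,  38, -23, -87],
 [-12, -44,  10, 134]]
Now row reduce the product.
R2 ← R2 − (4/9)·R1: [0, 58/3, -29/3, -145/3]
R3 ← R3 − (4/3)·R1: [0, -100, 50, 250]
R3 ← R3 + (150/29)·R2: [0, 0, 0, 0]
2 nonzero rows, so rank(AT) = 2.

2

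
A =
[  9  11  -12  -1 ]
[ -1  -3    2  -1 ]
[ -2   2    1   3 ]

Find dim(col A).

Row reduce to echelon form.
R2 ← R2 + (1/9)·R1: [0, -16/9, 2/3, -10/9]
R3 ← R3 + (2/9)·R1: [0, 40/9, -5/3, 25/9]
R3 ← R3 + (5/2)·R2: [0, 0, 0, 0]
Echelon form has 2 nonzero rows, so rank(A) = 2.
The column space has dimension equal to the rank: 2.

2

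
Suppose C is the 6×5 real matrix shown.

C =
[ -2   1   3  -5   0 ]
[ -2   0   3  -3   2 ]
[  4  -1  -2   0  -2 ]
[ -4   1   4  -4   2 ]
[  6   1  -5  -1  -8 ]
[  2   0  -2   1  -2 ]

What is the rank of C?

3

Row reduce to echelon form.
R2 ← R2 − R1: [0, -1, 0, 2, 2]
R3 ← R3 + (2)·R1: [0, 1, 4, -10, -2]
R4 ← R4 − (2)·R1: [0, -1, -2, 6, 2]
R5 ← R5 + (3)·R1: [0, 4, 4, -16, -8]
R6 ← R6 + R1: [0, 1, 1, -4, -2]
R3 ← R3 + R2: [0, 0, 4, -8, 0]
R4 ← R4 − R2: [0, 0, -2, 4, 0]
R5 ← R5 + (4)·R2: [0, 0, 4, -8, 0]
R6 ← R6 + R2: [0, 0, 1, -2, 0]
R4 ← R4 + (1/2)·R3: [0, 0, 0, 0, 0]
R5 ← R5 − R3: [0, 0, 0, 0, 0]
R6 ← R6 − (1/4)·R3: [0, 0, 0, 0, 0]
Echelon form has 3 nonzero rows, so rank(C) = 3.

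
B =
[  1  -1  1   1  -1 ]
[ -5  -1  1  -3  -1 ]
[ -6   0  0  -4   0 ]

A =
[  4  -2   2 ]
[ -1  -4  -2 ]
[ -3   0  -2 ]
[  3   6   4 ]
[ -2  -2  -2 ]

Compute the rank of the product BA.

2

First compute BA:
[[  7,  10,   8],
 [-29,  -2, -20],
 [-36, -12, -28]]
Now row reduce the product.
R2 ← R2 + (29/7)·R1: [0, 276/7, 92/7]
R3 ← R3 + (36/7)·R1: [0, 276/7, 92/7]
R3 ← R3 − R2: [0, 0, 0]
2 nonzero rows, so rank(BA) = 2.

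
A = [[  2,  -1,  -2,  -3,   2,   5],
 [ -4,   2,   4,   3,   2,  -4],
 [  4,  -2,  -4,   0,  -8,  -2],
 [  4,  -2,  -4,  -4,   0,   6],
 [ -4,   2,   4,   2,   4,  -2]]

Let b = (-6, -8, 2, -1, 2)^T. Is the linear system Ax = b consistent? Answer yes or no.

Row reduce the augmented matrix [A | b].
R2 ← R2 + (2)·R1: [0, 0, 0, -3, 6, 6, -20]
R3 ← R3 − (2)·R1: [0, 0, 0, 6, -12, -12, 14]
R4 ← R4 − (2)·R1: [0, 0, 0, 2, -4, -4, 11]
R5 ← R5 + (2)·R1: [0, 0, 0, -4, 8, 8, -10]
R3 ← R3 + (2)·R2: [0, 0, 0, 0, 0, 0, -26]
R4 ← R4 + (2/3)·R2: [0, 0, 0, 0, 0, 0, -7/3]
R5 ← R5 − (4/3)·R2: [0, 0, 0, 0, 0, 0, 50/3]
R4 ← R4 − (7/78)·R3: [0, 0, 0, 0, 0, 0, 0]
R5 ← R5 + (25/39)·R3: [0, 0, 0, 0, 0, 0, 0]
The echelon form has 3 nonzero rows; the last pivot sits in the augmented column, so rank(A) = 2 but rank([A|b]) = 3.
Since the ranks differ, the system is inconsistent.

no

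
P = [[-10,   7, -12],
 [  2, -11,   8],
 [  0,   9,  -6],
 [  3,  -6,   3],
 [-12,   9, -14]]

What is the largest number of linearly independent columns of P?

Row reduce to echelon form.
R2 ← R2 + (1/5)·R1: [0, -48/5, 28/5]
R4 ← R4 + (3/10)·R1: [0, -39/10, -3/5]
R5 ← R5 − (6/5)·R1: [0, 3/5, 2/5]
R3 ← R3 + (15/16)·R2: [0, 0, -3/4]
R4 ← R4 − (13/32)·R2: [0, 0, -23/8]
R5 ← R5 + (1/16)·R2: [0, 0, 3/4]
R4 ← R4 − (23/6)·R3: [0, 0, 0]
R5 ← R5 + R3: [0, 0, 0]
Echelon form has 3 nonzero rows, so rank(P) = 3.
The rank gives the maximum number of linearly independent columns: 3.

3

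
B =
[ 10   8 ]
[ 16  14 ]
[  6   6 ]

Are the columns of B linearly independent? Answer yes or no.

Row reduce B to echelon form.
R2 ← R2 − (8/5)·R1: [0, 6/5]
R3 ← R3 − (3/5)·R1: [0, 6/5]
R3 ← R3 − R2: [0, 0]
2 pivots among 2 columns.
Every column is a pivot column, so the columns are linearly independent.

yes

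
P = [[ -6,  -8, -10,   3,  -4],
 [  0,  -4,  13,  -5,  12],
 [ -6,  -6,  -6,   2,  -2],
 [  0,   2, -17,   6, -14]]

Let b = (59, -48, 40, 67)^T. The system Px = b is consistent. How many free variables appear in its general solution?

2

Row reduce the augmented matrix [P | b].
R3 ← R3 − R1: [0, 2, 4, -1, 2, -19]
R3 ← R3 + (1/2)·R2: [0, 0, 21/2, -7/2, 8, -43]
R4 ← R4 + (1/2)·R2: [0, 0, -21/2, 7/2, -8, 43]
R4 ← R4 + R3: [0, 0, 0, 0, 0, 0]
The echelon form has 3 nonzero rows, and every pivot lies in the first 5 columns, so rank(P) = rank([P|b]) = 3.
The system is consistent.
Free variables = (unknowns) − (rank) = 5 − 3 = 2.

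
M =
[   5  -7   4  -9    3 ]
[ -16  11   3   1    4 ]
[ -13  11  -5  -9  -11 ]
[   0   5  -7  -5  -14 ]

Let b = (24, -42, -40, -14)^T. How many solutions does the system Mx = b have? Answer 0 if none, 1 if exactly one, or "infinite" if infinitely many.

Row reduce the augmented matrix [M | b].
R2 ← R2 + (16/5)·R1: [0, -57/5, 79/5, -139/5, 68/5, 174/5]
R3 ← R3 + (13/5)·R1: [0, -36/5, 27/5, -162/5, -16/5, 112/5]
R3 ← R3 − (12/19)·R2: [0, 0, -87/19, -282/19, -224/19, 8/19]
R4 ← R4 + (25/57)·R2: [0, 0, -4/57, -980/57, -458/57, 24/19]
R4 ← R4 − (4/261)·R3: [0, 0, 0, -492/29, -2050/261, 328/261]
The echelon form has 4 nonzero rows, and every pivot lies in the first 5 columns, so rank(M) = rank([M|b]) = 4.
The system is consistent.
rank = 4 < 5 unknowns, so there are infinitely many solutions.

infinite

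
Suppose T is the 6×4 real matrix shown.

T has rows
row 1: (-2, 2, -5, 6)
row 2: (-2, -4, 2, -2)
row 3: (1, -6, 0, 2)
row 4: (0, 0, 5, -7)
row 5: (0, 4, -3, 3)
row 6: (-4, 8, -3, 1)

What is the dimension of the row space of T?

3

Row reduce to echelon form.
R2 ← R2 − R1: [0, -6, 7, -8]
R3 ← R3 + (1/2)·R1: [0, -5, -5/2, 5]
R6 ← R6 − (2)·R1: [0, 4, 7, -11]
R3 ← R3 − (5/6)·R2: [0, 0, -25/3, 35/3]
R5 ← R5 + (2/3)·R2: [0, 0, 5/3, -7/3]
R6 ← R6 + (2/3)·R2: [0, 0, 35/3, -49/3]
R4 ← R4 + (3/5)·R3: [0, 0, 0, 0]
R5 ← R5 + (1/5)·R3: [0, 0, 0, 0]
R6 ← R6 + (7/5)·R3: [0, 0, 0, 0]
Echelon form has 3 nonzero rows, so rank(T) = 3.
The row space has dimension equal to the rank: 3.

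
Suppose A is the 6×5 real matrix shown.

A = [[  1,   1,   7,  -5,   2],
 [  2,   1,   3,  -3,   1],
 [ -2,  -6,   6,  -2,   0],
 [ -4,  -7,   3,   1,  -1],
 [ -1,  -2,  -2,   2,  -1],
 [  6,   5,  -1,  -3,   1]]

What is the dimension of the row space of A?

Row reduce to echelon form.
R2 ← R2 − (2)·R1: [0, -1, -11, 7, -3]
R3 ← R3 + (2)·R1: [0, -4, 20, -12, 4]
R4 ← R4 + (4)·R1: [0, -3, 31, -19, 7]
R5 ← R5 + R1: [0, -1, 5, -3, 1]
R6 ← R6 − (6)·R1: [0, -1, -43, 27, -11]
R3 ← R3 − (4)·R2: [0, 0, 64, -40, 16]
R4 ← R4 − (3)·R2: [0, 0, 64, -40, 16]
R5 ← R5 − R2: [0, 0, 16, -10, 4]
R6 ← R6 − R2: [0, 0, -32, 20, -8]
R4 ← R4 − R3: [0, 0, 0, 0, 0]
R5 ← R5 − (1/4)·R3: [0, 0, 0, 0, 0]
R6 ← R6 + (1/2)·R3: [0, 0, 0, 0, 0]
Echelon form has 3 nonzero rows, so rank(A) = 3.
The row space has dimension equal to the rank: 3.

3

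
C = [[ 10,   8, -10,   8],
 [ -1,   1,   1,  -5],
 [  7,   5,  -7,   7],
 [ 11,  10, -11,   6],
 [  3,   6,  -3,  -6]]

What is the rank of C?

Row reduce to echelon form.
R2 ← R2 + (1/10)·R1: [0, 9/5, 0, -21/5]
R3 ← R3 − (7/10)·R1: [0, -3/5, 0, 7/5]
R4 ← R4 − (11/10)·R1: [0, 6/5, 0, -14/5]
R5 ← R5 − (3/10)·R1: [0, 18/5, 0, -42/5]
R3 ← R3 + (1/3)·R2: [0, 0, 0, 0]
R4 ← R4 − (2/3)·R2: [0, 0, 0, 0]
R5 ← R5 − (2)·R2: [0, 0, 0, 0]
Echelon form has 2 nonzero rows, so rank(C) = 2.

2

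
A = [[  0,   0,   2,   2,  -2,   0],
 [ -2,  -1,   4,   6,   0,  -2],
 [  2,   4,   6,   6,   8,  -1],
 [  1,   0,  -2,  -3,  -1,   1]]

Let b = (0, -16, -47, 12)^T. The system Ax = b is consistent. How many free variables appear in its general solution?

Row reduce the augmented matrix [A | b].
Swap R1 ↔ R2
R3 ← R3 + R1: [0, 3, 10, 12, 8, -3, -63]
R4 ← R4 + (1/2)·R1: [0, -1/2, 0, 0, -1, 0, 4]
Swap R2 ↔ R3
R4 ← R4 + (1/6)·R2: [0, 0, 5/3, 2, 1/3, -1/2, -13/2]
R4 ← R4 − (5/6)·R3: [0, 0, 0, 1/3, 2, -1/2, -13/2]
The echelon form has 4 nonzero rows, and every pivot lies in the first 6 columns, so rank(A) = rank([A|b]) = 4.
The system is consistent.
Free variables = (unknowns) − (rank) = 6 − 4 = 2.

2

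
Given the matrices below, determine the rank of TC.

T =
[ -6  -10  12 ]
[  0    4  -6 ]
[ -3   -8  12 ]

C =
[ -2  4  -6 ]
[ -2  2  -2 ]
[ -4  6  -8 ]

2

First compute TC:
[[-16,  28, -40],
 [ 16, -28,  40],
 [-26,  44, -62]]
Now row reduce the product.
R2 ← R2 + R1: [0, 0, 0]
R3 ← R3 − (13/8)·R1: [0, -3/2, 3]
Swap R2 ↔ R3
2 nonzero rows, so rank(TC) = 2.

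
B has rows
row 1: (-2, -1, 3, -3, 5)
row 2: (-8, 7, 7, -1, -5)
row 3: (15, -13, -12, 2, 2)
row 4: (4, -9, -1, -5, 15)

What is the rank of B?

Row reduce to echelon form.
R2 ← R2 − (4)·R1: [0, 11, -5, 11, -25]
R3 ← R3 + (15/2)·R1: [0, -41/2, 21/2, -41/2, 79/2]
R4 ← R4 + (2)·R1: [0, -11, 5, -11, 25]
R3 ← R3 + (41/22)·R2: [0, 0, 13/11, 0, -78/11]
R4 ← R4 + R2: [0, 0, 0, 0, 0]
Echelon form has 3 nonzero rows, so rank(B) = 3.

3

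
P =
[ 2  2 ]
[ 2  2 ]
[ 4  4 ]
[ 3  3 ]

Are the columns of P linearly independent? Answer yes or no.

Row reduce P to echelon form.
R2 ← R2 − R1: [0, 0]
R3 ← R3 − (2)·R1: [0, 0]
R4 ← R4 − (3/2)·R1: [0, 0]
1 pivot among 2 columns.
Only 1 < 2 pivot columns, so the columns are linearly dependent.

no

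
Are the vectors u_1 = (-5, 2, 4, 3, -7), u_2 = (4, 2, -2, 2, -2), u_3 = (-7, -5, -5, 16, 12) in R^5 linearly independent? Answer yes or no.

Form the matrix with these vectors as rows and row reduce.
R2 ← R2 + (4/5)·R1: [0, 18/5, 6/5, 22/5, -38/5]
R3 ← R3 − (7/5)·R1: [0, -39/5, -53/5, 59/5, 109/5]
R3 ← R3 + (13/6)·R2: [0, 0, -8, 64/3, 16/3]
3 nonzero rows, so the 3 vectors span a space of dimension 3.
Since 3 = 3, the vectors are linearly independent.

yes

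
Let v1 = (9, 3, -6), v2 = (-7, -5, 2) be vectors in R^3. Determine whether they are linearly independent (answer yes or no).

Form the matrix with these vectors as rows and row reduce.
R2 ← R2 + (7/9)·R1: [0, -8/3, -8/3]
2 nonzero rows, so the 2 vectors span a space of dimension 2.
Since 2 = 2, the vectors are linearly independent.

yes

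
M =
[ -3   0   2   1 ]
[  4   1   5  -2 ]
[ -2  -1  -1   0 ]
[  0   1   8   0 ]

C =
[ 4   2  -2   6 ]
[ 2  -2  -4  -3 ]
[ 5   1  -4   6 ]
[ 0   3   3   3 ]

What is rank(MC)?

3

First compute MC:
[[ -2,  -1,   1,  -3],
 [ 43,   5, -38,  45],
 [-15,  -3,  12, -15],
 [ 42,   6, -36,  45]]
Now row reduce the product.
R2 ← R2 + (43/2)·R1: [0, -33/2, -33/2, -39/2]
R3 ← R3 − (15/2)·R1: [0, 9/2, 9/2, 15/2]
R4 ← R4 + (21)·R1: [0, -15, -15, -18]
R3 ← R3 + (3/11)·R2: [0, 0, 0, 24/11]
R4 ← R4 − (10/11)·R2: [0, 0, 0, -3/11]
R4 ← R4 + (1/8)·R3: [0, 0, 0, 0]
3 nonzero rows, so rank(MC) = 3.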